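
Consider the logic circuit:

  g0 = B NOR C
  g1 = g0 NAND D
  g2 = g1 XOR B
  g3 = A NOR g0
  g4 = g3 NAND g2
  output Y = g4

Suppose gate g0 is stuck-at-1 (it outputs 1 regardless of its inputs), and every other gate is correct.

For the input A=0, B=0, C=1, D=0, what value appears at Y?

1

Propagate with g0 forced: g0=1 [stuck-at-1], g1=1, g2=1, g3=0, g4=1.
So Y = 1. (Without the fault it would be 0.)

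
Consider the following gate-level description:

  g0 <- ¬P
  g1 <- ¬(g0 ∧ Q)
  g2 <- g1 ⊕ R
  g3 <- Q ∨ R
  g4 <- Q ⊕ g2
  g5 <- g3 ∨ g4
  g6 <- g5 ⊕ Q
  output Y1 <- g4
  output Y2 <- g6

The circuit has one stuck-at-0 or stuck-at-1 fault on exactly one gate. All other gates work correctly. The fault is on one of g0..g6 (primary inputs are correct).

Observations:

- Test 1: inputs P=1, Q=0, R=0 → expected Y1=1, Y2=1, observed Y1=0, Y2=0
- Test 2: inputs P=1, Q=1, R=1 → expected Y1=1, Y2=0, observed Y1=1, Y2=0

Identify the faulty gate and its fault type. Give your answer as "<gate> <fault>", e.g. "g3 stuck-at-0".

g2 stuck-at-0

Fault-free values for test 1 (P=1, Q=0, R=0): g0=0, g1=1, g2=1, g3=0, g4=1, g5=1, g6=1, giving Y1=1, Y2=1. Observed Y1=0, Y2=0.
Test 1: faults giving observed Y1=0, Y2=0 are {g1 stuck-at-0, g2 stuck-at-0, g4 stuck-at-0}.
Test 2 (P=1, Q=1, R=1): fault-free g0=0, g1=1, g2=0, g3=1, g4=1, g5=1, g6=0 → Y1=1, Y2=0; observed Y1=1, Y2=0. Eliminates g1 stuck-at-0, g4 stuck-at-0.
Only g2 stuck-at-0 is consistent with every test.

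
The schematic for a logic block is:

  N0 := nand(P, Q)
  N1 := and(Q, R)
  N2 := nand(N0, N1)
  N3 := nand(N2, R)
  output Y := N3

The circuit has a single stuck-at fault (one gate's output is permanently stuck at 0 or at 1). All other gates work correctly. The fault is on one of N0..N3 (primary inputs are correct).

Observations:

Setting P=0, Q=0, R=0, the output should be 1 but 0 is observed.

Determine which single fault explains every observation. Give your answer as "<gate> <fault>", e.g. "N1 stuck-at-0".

Fault-free values for test 1 (P=0, Q=0, R=0): N0=1, N1=0, N2=1, N3=1, giving Y=1. Observed 0.
Test 1: faults giving observed 0 are {N3 stuck-at-0}.
Only N3 stuck-at-0 is consistent with every test.

N3 stuck-at-0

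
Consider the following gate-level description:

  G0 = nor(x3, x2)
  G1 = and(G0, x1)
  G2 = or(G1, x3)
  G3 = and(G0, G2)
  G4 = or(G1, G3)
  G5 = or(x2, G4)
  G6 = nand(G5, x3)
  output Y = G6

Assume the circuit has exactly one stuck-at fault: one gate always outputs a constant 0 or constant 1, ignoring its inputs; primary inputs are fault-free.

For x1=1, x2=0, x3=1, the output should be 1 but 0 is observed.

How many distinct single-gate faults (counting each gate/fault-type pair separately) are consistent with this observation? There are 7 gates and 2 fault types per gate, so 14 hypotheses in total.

6

Fault-free: G0=0, G1=0, G2=1, G3=0, G4=0, G5=0, G6=1 → 1. Observed 0.
  G0 stuck-at-0: output 1 ✗
  G0 stuck-at-1: output 0 ✓
  G1 stuck-at-0: output 1 ✗
  G1 stuck-at-1: output 0 ✓
  G2 stuck-at-0: output 1 ✗
  G2 stuck-at-1: output 1 ✗
  G3 stuck-at-0: output 1 ✗
  G3 stuck-at-1: output 0 ✓
  G4 stuck-at-0: output 1 ✗
  G4 stuck-at-1: output 0 ✓
  G5 stuck-at-0: output 1 ✗
  G5 stuck-at-1: output 0 ✓
  G6 stuck-at-0: output 0 ✓
  G6 stuck-at-1: output 1 ✗
Consistent faults: {G0 stuck-at-1, G1 stuck-at-1, G3 stuck-at-1, G4 stuck-at-1, G5 stuck-at-1, G6 stuck-at-0} — 6 in all.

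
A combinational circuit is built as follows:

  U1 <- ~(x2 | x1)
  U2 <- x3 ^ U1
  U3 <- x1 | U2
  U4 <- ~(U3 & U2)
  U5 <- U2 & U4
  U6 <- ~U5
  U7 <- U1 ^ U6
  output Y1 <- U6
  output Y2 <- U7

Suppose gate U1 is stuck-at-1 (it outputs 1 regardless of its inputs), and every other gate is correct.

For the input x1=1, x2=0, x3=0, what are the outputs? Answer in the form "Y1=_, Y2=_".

Y1=1, Y2=0

Propagate with U1 forced: U1=1 [stuck-at-1], U2=1, U3=1, U4=0, U5=0, U6=1, U7=0.
So the outputs are Y1=1, Y2=0. (Without the fault they would be Y1=1, Y2=1.)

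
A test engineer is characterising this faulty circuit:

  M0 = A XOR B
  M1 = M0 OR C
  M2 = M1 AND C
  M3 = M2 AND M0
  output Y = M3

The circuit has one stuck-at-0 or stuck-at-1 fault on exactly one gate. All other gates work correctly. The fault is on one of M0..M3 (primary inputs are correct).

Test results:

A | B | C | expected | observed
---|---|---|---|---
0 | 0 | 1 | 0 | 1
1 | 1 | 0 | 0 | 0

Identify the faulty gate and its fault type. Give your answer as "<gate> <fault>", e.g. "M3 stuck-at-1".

Fault-free values for test 1 (A=0, B=0, C=1): M0=0, M1=1, M2=1, M3=0, giving Y=0. Observed 1.
Test 1: faults giving observed 1 are {M0 stuck-at-1, M3 stuck-at-1}.
Test 2 (A=1, B=1, C=0): fault-free M0=0, M1=0, M2=0, M3=0 → 0; observed 0. Eliminates M3 stuck-at-1.
Only M0 stuck-at-1 is consistent with every test.

M0 stuck-at-1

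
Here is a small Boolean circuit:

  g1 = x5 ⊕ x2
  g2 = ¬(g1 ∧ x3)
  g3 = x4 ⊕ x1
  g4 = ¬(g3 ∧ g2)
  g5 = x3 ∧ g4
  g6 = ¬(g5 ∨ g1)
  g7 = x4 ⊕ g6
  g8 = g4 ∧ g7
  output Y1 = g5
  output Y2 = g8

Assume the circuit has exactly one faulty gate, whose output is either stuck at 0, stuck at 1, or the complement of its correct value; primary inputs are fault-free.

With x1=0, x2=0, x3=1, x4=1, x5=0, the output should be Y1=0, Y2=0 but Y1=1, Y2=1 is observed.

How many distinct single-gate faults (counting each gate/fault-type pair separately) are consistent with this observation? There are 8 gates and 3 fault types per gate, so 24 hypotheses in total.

8

Fault-free: g1=0, g2=1, g3=1, g4=0, g5=0, g6=1, g7=0, g8=0 → Y1=0, Y2=0. Observed Y1=1, Y2=1.
  g1: stuck-at-1, inverted output ✓; others ✗
  g2: stuck-at-0, inverted output ✓; others ✗
  g3: stuck-at-0, inverted output ✓; others ✗
  g4: stuck-at-1, inverted output ✓; others ✗
  g5: none of the 3 fault types match ✗
  g6: none of the 3 fault types match ✗
  g7: none of the 3 fault types match ✗
  g8: none of the 3 fault types match ✗
Consistent faults: {g1 stuck-at-1, g1 inverted output, g2 stuck-at-0, g2 inverted output, g3 stuck-at-0, g3 inverted output, g4 stuck-at-1, g4 inverted output} — 8 in all.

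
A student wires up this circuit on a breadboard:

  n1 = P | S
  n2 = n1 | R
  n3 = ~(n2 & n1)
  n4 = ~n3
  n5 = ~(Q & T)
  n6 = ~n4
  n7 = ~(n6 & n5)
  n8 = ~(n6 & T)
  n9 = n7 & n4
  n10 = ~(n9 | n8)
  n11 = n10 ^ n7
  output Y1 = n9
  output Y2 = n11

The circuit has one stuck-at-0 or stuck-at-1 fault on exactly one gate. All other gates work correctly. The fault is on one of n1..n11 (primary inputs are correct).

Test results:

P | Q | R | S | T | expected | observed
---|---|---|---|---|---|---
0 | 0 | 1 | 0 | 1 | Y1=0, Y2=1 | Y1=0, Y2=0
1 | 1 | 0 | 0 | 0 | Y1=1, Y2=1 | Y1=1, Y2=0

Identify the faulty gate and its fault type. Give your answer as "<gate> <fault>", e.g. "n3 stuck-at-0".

Fault-free values for test 1 (P=0, Q=0, R=1, S=0, T=1): n1=0, n2=1, n3=1, n4=0, n5=1, n6=1, n7=0, n8=0, n9=0, n10=1, n11=1, giving Y1=0, Y2=1. Observed Y1=0, Y2=0.
Test 1: faults giving observed Y1=0, Y2=0 are {n5 stuck-at-0, n7 stuck-at-1, n8 stuck-at-1, n10 stuck-at-0, n11 stuck-at-0}.
Test 2 (P=1, Q=1, R=0, S=0, T=0): fault-free n1=1, n2=1, n3=0, n4=1, n5=1, n6=0, n7=1, n8=1, n9=1, n10=0, n11=1 → Y1=1, Y2=1; observed Y1=1, Y2=0. Eliminates n5 stuck-at-0, n7 stuck-at-1, n8 stuck-at-1, n10 stuck-at-0.
Only n11 stuck-at-0 is consistent with every test.

n11 stuck-at-0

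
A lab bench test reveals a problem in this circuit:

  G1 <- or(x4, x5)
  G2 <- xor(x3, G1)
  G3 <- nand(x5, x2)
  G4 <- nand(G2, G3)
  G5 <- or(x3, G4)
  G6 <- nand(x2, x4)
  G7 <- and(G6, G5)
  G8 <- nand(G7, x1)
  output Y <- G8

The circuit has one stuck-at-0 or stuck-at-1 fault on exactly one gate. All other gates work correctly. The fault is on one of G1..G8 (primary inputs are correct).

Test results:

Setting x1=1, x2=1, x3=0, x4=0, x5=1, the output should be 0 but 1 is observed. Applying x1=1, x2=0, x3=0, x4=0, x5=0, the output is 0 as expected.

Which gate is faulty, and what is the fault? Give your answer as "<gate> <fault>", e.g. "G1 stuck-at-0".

Fault-free values for test 1 (x1=1, x2=1, x3=0, x4=0, x5=1): G1=1, G2=1, G3=0, G4=1, G5=1, G6=1, G7=1, G8=0, giving Y=0. Observed 1.
Test 1: faults giving observed 1 are {G3 stuck-at-1, G4 stuck-at-0, G5 stuck-at-0, G6 stuck-at-0, G7 stuck-at-0, G8 stuck-at-1}.
Test 2 (x1=1, x2=0, x3=0, x4=0, x5=0): fault-free G1=0, G2=0, G3=1, G4=1, G5=1, G6=1, G7=1, G8=0 → 0; observed 0. Eliminates G4 stuck-at-0, G5 stuck-at-0, G6 stuck-at-0, G7 stuck-at-0, G8 stuck-at-1.
Only G3 stuck-at-1 is consistent with every test.

G3 stuck-at-1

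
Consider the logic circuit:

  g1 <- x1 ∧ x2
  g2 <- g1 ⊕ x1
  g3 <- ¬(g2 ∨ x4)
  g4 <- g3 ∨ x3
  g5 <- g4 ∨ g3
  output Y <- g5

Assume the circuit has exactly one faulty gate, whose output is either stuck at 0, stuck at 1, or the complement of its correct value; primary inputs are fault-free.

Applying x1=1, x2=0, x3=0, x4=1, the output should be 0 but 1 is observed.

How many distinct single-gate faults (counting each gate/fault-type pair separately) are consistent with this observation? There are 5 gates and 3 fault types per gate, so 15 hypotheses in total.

6

Fault-free: g1=0, g2=1, g3=0, g4=0, g5=0 → 0. Observed 1.
  g1: none of the 3 fault types match ✗
  g2: none of the 3 fault types match ✗
  g3: stuck-at-1, inverted output ✓; others ✗
  g4: stuck-at-1, inverted output ✓; others ✗
  g5: stuck-at-1, inverted output ✓; others ✗
Consistent faults: {g3 stuck-at-1, g3 inverted output, g4 stuck-at-1, g4 inverted output, g5 stuck-at-1, g5 inverted output} — 6 in all.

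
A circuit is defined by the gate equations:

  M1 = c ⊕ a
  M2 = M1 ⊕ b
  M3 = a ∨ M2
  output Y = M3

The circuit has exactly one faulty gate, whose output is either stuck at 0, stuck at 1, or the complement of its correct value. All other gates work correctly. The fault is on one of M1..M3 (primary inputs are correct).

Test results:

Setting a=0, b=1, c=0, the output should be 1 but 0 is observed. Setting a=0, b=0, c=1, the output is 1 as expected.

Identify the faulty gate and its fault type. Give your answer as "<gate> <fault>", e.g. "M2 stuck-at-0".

Fault-free values for test 1 (a=0, b=1, c=0): M1=0, M2=1, M3=1, giving Y=1. Observed 0.
Test 1: faults giving observed 0 are {M1 stuck-at-1, M1 inverted output, M2 stuck-at-0, M2 inverted output, M3 stuck-at-0, M3 inverted output}.
Test 2 (a=0, b=0, c=1): fault-free M1=1, M2=1, M3=1 → 1; observed 1. Eliminates M1 inverted output, M2 stuck-at-0, M2 inverted output, M3 stuck-at-0, M3 inverted output.
Only M1 stuck-at-1 is consistent with every test.

M1 stuck-at-1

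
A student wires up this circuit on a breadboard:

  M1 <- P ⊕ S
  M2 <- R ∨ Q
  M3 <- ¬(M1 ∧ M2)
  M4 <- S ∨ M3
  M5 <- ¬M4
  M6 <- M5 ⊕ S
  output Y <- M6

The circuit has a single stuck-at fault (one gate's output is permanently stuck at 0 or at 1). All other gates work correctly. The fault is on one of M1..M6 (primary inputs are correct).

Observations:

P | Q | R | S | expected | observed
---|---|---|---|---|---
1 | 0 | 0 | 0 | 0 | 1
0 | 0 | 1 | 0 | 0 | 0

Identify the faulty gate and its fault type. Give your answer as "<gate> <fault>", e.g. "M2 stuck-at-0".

M2 stuck-at-1

Fault-free values for test 1 (P=1, Q=0, R=0, S=0): M1=1, M2=0, M3=1, M4=1, M5=0, M6=0, giving Y=0. Observed 1.
Test 1: faults giving observed 1 are {M2 stuck-at-1, M3 stuck-at-0, M4 stuck-at-0, M5 stuck-at-1, M6 stuck-at-1}.
Test 2 (P=0, Q=0, R=1, S=0): fault-free M1=0, M2=1, M3=1, M4=1, M5=0, M6=0 → 0; observed 0. Eliminates M3 stuck-at-0, M4 stuck-at-0, M5 stuck-at-1, M6 stuck-at-1.
Only M2 stuck-at-1 is consistent with every test.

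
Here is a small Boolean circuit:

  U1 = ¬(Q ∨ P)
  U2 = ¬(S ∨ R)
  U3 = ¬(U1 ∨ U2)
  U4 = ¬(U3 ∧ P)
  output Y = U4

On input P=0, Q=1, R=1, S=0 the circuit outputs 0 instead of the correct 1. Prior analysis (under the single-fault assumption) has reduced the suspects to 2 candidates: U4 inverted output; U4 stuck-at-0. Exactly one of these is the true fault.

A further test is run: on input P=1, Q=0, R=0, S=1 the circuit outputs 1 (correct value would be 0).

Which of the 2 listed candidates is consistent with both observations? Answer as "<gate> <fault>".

Evaluate each candidate on input P=1, Q=0, R=0, S=1:
  U4 inverted output: U1=0, U2=0, U3=1, U4=1 [inverted output] → 1 — matches
  U4 stuck-at-0: U1=0, U2=0, U3=1, U4=0 [stuck-at-0] → 0 — eliminated
Only U4 inverted output reproduces the observed 1.

U4 inverted output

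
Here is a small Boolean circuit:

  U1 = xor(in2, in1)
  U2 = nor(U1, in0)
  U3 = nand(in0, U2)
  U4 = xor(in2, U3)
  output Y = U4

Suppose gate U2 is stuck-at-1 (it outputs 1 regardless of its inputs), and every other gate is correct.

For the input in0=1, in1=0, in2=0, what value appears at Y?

Propagate with U2 forced: U1=0, U2=1 [stuck-at-1], U3=0, U4=0.
So Y = 0. (Without the fault it would be 1.)

0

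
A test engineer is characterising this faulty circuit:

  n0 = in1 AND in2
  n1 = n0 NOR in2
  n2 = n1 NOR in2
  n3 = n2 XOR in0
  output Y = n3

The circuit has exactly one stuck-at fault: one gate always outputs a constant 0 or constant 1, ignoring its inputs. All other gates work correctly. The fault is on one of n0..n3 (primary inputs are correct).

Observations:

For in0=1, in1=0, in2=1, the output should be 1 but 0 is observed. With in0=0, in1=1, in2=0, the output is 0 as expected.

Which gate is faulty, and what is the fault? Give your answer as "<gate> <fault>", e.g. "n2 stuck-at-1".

n3 stuck-at-0

Fault-free values for test 1 (in0=1, in1=0, in2=1): n0=0, n1=0, n2=0, n3=1, giving Y=1. Observed 0.
Test 1: faults giving observed 0 are {n2 stuck-at-1, n3 stuck-at-0}.
Test 2 (in0=0, in1=1, in2=0): fault-free n0=0, n1=1, n2=0, n3=0 → 0; observed 0. Eliminates n2 stuck-at-1.
Only n3 stuck-at-0 is consistent with every test.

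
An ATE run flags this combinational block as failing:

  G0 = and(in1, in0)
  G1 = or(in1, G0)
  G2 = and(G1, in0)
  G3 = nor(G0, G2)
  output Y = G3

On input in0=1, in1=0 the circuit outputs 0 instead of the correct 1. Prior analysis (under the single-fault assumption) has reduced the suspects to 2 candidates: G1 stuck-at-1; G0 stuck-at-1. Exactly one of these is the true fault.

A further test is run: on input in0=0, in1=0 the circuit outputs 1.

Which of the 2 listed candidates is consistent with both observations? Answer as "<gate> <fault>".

Evaluate each candidate on input in0=0, in1=0:
  G1 stuck-at-1: G0=0, G1=1 [stuck-at-1], G2=0, G3=1 → 1 — matches
  G0 stuck-at-1: G0=1 [stuck-at-1], G1=1, G2=0, G3=0 → 0 — eliminated
Only G1 stuck-at-1 reproduces the observed 1.

G1 stuck-at-1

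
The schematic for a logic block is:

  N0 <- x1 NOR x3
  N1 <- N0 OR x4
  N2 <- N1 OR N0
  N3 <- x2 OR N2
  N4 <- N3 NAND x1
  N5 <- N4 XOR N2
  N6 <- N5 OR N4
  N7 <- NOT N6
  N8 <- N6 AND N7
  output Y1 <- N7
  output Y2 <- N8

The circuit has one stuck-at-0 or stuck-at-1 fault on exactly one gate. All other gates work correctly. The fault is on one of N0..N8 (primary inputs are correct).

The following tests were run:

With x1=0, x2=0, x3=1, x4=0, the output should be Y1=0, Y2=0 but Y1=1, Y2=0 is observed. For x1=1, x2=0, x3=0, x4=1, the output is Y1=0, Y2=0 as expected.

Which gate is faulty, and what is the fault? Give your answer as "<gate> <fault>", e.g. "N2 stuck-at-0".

Fault-free values for test 1 (x1=0, x2=0, x3=1, x4=0): N0=0, N1=0, N2=0, N3=0, N4=1, N5=1, N6=1, N7=0, N8=0, giving Y1=0, Y2=0. Observed Y1=1, Y2=0.
Test 1: faults giving observed Y1=1, Y2=0 are {N4 stuck-at-0, N6 stuck-at-0}.
Test 2 (x1=1, x2=0, x3=0, x4=1): fault-free N0=0, N1=1, N2=1, N3=1, N4=0, N5=1, N6=1, N7=0, N8=0 → Y1=0, Y2=0; observed Y1=0, Y2=0. Eliminates N6 stuck-at-0.
Only N4 stuck-at-0 is consistent with every test.

N4 stuck-at-0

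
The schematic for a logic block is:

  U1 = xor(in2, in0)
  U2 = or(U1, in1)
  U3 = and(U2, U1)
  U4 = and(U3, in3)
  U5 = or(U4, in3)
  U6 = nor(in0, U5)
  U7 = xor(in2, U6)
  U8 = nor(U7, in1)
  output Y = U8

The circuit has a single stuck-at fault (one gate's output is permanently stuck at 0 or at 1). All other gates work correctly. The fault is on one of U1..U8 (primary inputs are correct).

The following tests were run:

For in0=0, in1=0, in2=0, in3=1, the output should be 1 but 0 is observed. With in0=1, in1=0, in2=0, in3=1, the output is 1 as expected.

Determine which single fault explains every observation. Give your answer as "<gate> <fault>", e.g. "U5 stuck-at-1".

U5 stuck-at-0

Fault-free values for test 1 (in0=0, in1=0, in2=0, in3=1): U1=0, U2=0, U3=0, U4=0, U5=1, U6=0, U7=0, U8=1, giving Y=1. Observed 0.
Test 1: faults giving observed 0 are {U5 stuck-at-0, U6 stuck-at-1, U7 stuck-at-1, U8 stuck-at-0}.
Test 2 (in0=1, in1=0, in2=0, in3=1): fault-free U1=1, U2=1, U3=1, U4=1, U5=1, U6=0, U7=0, U8=1 → 1; observed 1. Eliminates U6 stuck-at-1, U7 stuck-at-1, U8 stuck-at-0.
Only U5 stuck-at-0 is consistent with every test.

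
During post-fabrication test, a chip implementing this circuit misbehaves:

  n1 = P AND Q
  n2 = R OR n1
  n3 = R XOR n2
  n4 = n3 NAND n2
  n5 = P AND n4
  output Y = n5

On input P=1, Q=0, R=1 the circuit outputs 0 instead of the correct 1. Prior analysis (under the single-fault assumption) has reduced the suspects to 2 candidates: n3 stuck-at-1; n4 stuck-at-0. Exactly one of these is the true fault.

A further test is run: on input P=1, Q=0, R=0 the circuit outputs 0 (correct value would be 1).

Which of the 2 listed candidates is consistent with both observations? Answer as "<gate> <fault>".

n4 stuck-at-0

Evaluate each candidate on input P=1, Q=0, R=0:
  n3 stuck-at-1: n1=0, n2=0, n3=1 [stuck-at-1], n4=1, n5=1 → 1 — eliminated
  n4 stuck-at-0: n1=0, n2=0, n3=0, n4=0 [stuck-at-0], n5=0 → 0 — matches
Only n4 stuck-at-0 reproduces the observed 0.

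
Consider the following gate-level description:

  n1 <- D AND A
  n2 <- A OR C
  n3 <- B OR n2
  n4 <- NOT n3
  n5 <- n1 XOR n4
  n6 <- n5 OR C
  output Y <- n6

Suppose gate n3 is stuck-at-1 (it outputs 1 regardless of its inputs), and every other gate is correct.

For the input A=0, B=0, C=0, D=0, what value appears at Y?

0

Propagate with n3 forced: n1=0, n2=0, n3=1 [stuck-at-1], n4=0, n5=0, n6=0.
So Y = 0. (Without the fault it would be 1.)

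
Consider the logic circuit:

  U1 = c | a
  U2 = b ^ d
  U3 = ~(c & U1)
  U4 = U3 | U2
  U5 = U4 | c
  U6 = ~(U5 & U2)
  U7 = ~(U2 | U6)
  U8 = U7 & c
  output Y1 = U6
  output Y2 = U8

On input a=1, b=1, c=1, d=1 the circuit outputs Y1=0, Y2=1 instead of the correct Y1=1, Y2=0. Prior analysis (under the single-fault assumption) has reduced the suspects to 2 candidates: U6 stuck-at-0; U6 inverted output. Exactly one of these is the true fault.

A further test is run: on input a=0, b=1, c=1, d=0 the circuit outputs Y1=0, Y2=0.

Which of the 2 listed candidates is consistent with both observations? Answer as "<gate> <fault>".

U6 stuck-at-0

Evaluate each candidate on input a=0, b=1, c=1, d=0:
  U6 stuck-at-0: U1=1, U2=1, U3=0, U4=1, U5=1, U6=0 [stuck-at-0], U7=0, U8=0 → Y1=0, Y2=0 — matches
  U6 inverted output: U1=1, U2=1, U3=0, U4=1, U5=1, U6=1 [inverted output], U7=0, U8=0 → Y1=1, Y2=0 — eliminated
Only U6 stuck-at-0 reproduces the observed Y1=0, Y2=0.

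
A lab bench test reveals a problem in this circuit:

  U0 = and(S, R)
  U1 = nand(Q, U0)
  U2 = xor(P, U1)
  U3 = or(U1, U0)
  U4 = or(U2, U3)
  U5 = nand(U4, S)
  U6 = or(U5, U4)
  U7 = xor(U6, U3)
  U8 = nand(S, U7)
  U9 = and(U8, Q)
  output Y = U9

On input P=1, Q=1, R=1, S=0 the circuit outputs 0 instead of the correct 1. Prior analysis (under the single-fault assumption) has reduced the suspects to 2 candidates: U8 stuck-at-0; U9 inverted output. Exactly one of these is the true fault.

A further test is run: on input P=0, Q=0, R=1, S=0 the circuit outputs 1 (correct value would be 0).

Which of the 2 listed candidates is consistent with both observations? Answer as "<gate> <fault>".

U9 inverted output

Evaluate each candidate on input P=0, Q=0, R=1, S=0:
  U8 stuck-at-0: U0=0, U1=1, U2=1, U3=1, U4=1, U5=1, U6=1, U7=0, U8=0 [stuck-at-0], U9=0 → 0 — eliminated
  U9 inverted output: U0=0, U1=1, U2=1, U3=1, U4=1, U5=1, U6=1, U7=0, U8=1, U9=1 [inverted output] → 1 — matches
Only U9 inverted output reproduces the observed 1.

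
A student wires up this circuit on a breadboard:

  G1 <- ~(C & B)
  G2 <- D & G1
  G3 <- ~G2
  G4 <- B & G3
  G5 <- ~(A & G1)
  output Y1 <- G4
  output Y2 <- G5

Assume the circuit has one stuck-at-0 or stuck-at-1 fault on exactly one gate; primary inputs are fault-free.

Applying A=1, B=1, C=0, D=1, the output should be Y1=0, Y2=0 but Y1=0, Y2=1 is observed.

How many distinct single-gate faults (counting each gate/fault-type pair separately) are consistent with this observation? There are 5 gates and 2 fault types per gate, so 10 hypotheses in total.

Fault-free: G1=1, G2=1, G3=0, G4=0, G5=0 → Y1=0, Y2=0. Observed Y1=0, Y2=1.
  G1 stuck-at-0: output Y1=1, Y2=1 ✗
  G1 stuck-at-1: output Y1=0, Y2=0 ✗
  G2 stuck-at-0: output Y1=1, Y2=0 ✗
  G2 stuck-at-1: output Y1=0, Y2=0 ✗
  G3 stuck-at-0: output Y1=0, Y2=0 ✗
  G3 stuck-at-1: output Y1=1, Y2=0 ✗
  G4 stuck-at-0: output Y1=0, Y2=0 ✗
  G4 stuck-at-1: output Y1=1, Y2=0 ✗
  G5 stuck-at-0: output Y1=0, Y2=0 ✗
  G5 stuck-at-1: output Y1=0, Y2=1 ✓
Consistent faults: {G5 stuck-at-1} — 1 in all.

1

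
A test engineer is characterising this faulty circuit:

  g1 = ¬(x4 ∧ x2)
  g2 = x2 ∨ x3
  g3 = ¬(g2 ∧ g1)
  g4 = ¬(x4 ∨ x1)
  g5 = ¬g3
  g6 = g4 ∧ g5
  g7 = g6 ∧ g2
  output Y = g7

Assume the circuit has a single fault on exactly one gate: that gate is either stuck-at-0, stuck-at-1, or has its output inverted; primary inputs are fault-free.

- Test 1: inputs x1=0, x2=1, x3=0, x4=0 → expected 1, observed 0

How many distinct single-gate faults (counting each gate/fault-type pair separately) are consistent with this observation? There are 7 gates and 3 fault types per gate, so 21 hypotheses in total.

14

Fault-free: g1=1, g2=1, g3=0, g4=1, g5=1, g6=1, g7=1 → 1. Observed 0.
  g1: stuck-at-0, inverted output ✓; others ✗
  g2: stuck-at-0, inverted output ✓; others ✗
  g3: stuck-at-1, inverted output ✓; others ✗
  g4: stuck-at-0, inverted output ✓; others ✗
  g5: stuck-at-0, inverted output ✓; others ✗
  g6: stuck-at-0, inverted output ✓; others ✗
  g7: stuck-at-0, inverted output ✓; others ✗
Consistent faults: {g1 stuck-at-0, g1 inverted output, g2 stuck-at-0, g2 inverted output, g3 stuck-at-1, g3 inverted output, g4 stuck-at-0, g4 inverted output, g5 stuck-at-0, g5 inverted output, g6 stuck-at-0, g6 inverted output, g7 stuck-at-0, g7 inverted output} — 14 in all.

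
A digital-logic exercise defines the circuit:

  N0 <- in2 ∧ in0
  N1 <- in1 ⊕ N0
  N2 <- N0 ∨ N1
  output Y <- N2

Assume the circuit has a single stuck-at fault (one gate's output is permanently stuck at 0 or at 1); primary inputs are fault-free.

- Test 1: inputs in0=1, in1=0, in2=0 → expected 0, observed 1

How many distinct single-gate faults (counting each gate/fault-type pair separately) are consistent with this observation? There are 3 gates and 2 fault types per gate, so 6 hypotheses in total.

Fault-free: N0=0, N1=0, N2=0 → 0. Observed 1.
  N0 stuck-at-0: output 0 ✗
  N0 stuck-at-1: output 1 ✓
  N1 stuck-at-0: output 0 ✗
  N1 stuck-at-1: output 1 ✓
  N2 stuck-at-0: output 0 ✗
  N2 stuck-at-1: output 1 ✓
Consistent faults: {N0 stuck-at-1, N1 stuck-at-1, N2 stuck-at-1} — 3 in all.

3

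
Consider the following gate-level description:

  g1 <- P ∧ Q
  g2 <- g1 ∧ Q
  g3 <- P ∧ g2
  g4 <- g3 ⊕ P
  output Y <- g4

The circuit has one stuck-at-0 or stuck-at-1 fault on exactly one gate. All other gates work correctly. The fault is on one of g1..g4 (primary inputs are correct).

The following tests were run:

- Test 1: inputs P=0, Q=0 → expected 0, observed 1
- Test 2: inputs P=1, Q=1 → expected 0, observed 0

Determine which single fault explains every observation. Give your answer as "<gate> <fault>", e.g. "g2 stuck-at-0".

Fault-free values for test 1 (P=0, Q=0): g1=0, g2=0, g3=0, g4=0, giving Y=0. Observed 1.
Test 1: faults giving observed 1 are {g3 stuck-at-1, g4 stuck-at-1}.
Test 2 (P=1, Q=1): fault-free g1=1, g2=1, g3=1, g4=0 → 0; observed 0. Eliminates g4 stuck-at-1.
Only g3 stuck-at-1 is consistent with every test.

g3 stuck-at-1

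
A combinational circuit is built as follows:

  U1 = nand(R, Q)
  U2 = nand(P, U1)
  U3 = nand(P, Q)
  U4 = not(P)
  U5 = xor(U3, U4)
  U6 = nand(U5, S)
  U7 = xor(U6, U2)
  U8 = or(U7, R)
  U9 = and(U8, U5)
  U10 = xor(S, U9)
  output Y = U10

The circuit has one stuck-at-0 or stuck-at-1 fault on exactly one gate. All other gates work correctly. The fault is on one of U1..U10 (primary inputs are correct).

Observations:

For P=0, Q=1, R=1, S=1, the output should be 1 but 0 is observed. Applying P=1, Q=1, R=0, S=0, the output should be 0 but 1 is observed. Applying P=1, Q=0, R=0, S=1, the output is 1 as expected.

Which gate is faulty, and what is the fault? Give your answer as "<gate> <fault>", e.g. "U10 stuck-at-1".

Fault-free values for test 1 (P=0, Q=1, R=1, S=1): U1=0, U2=1, U3=1, U4=1, U5=0, U6=1, U7=0, U8=1, U9=0, U10=1, giving Y=1. Observed 0.
Test 1: faults giving observed 0 are {U3 stuck-at-0, U4 stuck-at-0, U5 stuck-at-1, U9 stuck-at-1, U10 stuck-at-0}.
Test 2 (P=1, Q=1, R=0, S=0): fault-free U1=1, U2=0, U3=0, U4=0, U5=0, U6=1, U7=1, U8=1, U9=0, U10=0 → 0; observed 1. Eliminates U3 stuck-at-0, U4 stuck-at-0, U10 stuck-at-0.
Test 3 (P=1, Q=0, R=0, S=1): fault-free U1=1, U2=0, U3=1, U4=0, U5=1, U6=0, U7=0, U8=0, U9=0, U10=1 → 1; observed 1. Eliminates U9 stuck-at-1.
Only U5 stuck-at-1 is consistent with every test.

U5 stuck-at-1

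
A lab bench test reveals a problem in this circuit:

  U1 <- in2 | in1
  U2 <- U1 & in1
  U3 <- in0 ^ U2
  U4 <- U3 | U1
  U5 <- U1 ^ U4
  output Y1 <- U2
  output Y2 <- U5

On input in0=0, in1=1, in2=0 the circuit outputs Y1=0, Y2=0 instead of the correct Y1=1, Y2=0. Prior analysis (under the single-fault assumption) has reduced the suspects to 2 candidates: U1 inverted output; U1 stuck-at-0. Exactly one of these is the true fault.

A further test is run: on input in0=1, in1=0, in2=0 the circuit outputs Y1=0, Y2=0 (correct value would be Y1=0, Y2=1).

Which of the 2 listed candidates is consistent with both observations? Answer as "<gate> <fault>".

Evaluate each candidate on input in0=1, in1=0, in2=0:
  U1 inverted output: U1=1 [inverted output], U2=0, U3=1, U4=1, U5=0 → Y1=0, Y2=0 — matches
  U1 stuck-at-0: U1=0 [stuck-at-0], U2=0, U3=1, U4=1, U5=1 → Y1=0, Y2=1 — eliminated
Only U1 inverted output reproduces the observed Y1=0, Y2=0.

U1 inverted output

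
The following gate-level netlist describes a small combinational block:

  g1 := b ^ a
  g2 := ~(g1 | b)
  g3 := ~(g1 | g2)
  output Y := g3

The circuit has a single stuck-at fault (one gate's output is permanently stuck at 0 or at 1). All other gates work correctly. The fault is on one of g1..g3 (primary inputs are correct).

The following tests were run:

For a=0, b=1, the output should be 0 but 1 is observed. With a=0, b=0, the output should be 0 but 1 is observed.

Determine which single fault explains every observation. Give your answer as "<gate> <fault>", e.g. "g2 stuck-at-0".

Fault-free values for test 1 (a=0, b=1): g1=1, g2=0, g3=0, giving Y=0. Observed 1.
Test 1: faults giving observed 1 are {g1 stuck-at-0, g3 stuck-at-1}.
Test 2 (a=0, b=0): fault-free g1=0, g2=1, g3=0 → 0; observed 1. Eliminates g1 stuck-at-0.
Only g3 stuck-at-1 is consistent with every test.

g3 stuck-at-1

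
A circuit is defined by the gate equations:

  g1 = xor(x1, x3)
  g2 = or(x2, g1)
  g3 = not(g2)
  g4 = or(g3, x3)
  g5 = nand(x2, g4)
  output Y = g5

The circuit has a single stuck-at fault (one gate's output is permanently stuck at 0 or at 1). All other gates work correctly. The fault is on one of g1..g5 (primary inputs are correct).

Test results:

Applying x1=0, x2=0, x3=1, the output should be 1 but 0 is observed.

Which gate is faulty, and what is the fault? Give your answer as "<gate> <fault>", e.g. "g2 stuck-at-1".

Fault-free values for test 1 (x1=0, x2=0, x3=1): g1=1, g2=1, g3=0, g4=1, g5=1, giving Y=1. Observed 0.
Test 1: faults giving observed 0 are {g5 stuck-at-0}.
Only g5 stuck-at-0 is consistent with every test.

g5 stuck-at-0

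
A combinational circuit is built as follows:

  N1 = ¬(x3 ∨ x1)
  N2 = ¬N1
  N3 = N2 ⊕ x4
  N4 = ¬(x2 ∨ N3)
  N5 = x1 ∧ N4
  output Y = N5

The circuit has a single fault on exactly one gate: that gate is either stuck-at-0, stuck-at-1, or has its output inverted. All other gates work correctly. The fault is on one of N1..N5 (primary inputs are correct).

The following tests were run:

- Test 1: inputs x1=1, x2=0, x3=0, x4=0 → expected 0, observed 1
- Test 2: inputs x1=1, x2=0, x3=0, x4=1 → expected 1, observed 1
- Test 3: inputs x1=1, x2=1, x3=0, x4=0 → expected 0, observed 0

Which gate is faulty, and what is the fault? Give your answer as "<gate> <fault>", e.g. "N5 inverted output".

Fault-free values for test 1 (x1=1, x2=0, x3=0, x4=0): N1=0, N2=1, N3=1, N4=0, N5=0, giving Y=0. Observed 1.
Test 1: faults giving observed 1 are {N1 stuck-at-1, N1 inverted output, N2 stuck-at-0, N2 inverted output, N3 stuck-at-0, N3 inverted output, N4 stuck-at-1, N4 inverted output, N5 stuck-at-1, N5 inverted output}.
Test 2 (x1=1, x2=0, x3=0, x4=1): fault-free N1=0, N2=1, N3=0, N4=1, N5=1 → 1; observed 1. Eliminates N1 stuck-at-1, N1 inverted output, N2 stuck-at-0, N2 inverted output, N3 inverted output, N4 inverted output, N5 inverted output.
Test 3 (x1=1, x2=1, x3=0, x4=0): fault-free N1=0, N2=1, N3=1, N4=0, N5=0 → 0; observed 0. Eliminates N4 stuck-at-1, N5 stuck-at-1.
Only N3 stuck-at-0 is consistent with every test.

N3 stuck-at-0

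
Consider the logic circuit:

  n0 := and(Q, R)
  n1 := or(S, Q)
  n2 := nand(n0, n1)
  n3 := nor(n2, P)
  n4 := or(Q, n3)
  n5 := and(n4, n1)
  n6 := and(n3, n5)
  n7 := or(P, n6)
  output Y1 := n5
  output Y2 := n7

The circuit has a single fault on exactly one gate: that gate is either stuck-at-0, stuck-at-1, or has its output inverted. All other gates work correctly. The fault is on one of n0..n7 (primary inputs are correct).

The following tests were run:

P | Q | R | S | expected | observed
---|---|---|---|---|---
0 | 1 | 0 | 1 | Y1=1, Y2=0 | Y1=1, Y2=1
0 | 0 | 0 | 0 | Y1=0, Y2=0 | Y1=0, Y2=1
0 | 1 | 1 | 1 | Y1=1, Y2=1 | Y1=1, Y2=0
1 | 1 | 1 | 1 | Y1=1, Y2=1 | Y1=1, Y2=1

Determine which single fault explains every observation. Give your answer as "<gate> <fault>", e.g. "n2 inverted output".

Fault-free values for test 1 (P=0, Q=1, R=0, S=1): n0=0, n1=1, n2=1, n3=0, n4=1, n5=1, n6=0, n7=0, giving Y1=1, Y2=0. Observed Y1=1, Y2=1.
Test 1: faults giving observed Y1=1, Y2=1 are {n0 stuck-at-1, n0 inverted output, n2 stuck-at-0, n2 inverted output, n3 stuck-at-1, n3 inverted output, n6 stuck-at-1, n6 inverted output, n7 stuck-at-1, n7 inverted output}.
Test 2 (P=0, Q=0, R=0, S=0): fault-free n0=0, n1=0, n2=1, n3=0, n4=0, n5=0, n6=0, n7=0 → Y1=0, Y2=0; observed Y1=0, Y2=1. Eliminates n0 stuck-at-1, n0 inverted output, n2 stuck-at-0, n2 inverted output, n3 stuck-at-1, n3 inverted output.
Test 3 (P=0, Q=1, R=1, S=1): fault-free n0=1, n1=1, n2=0, n3=1, n4=1, n5=1, n6=1, n7=1 → Y1=1, Y2=1; observed Y1=1, Y2=0. Eliminates n6 stuck-at-1, n7 stuck-at-1.
Test 4 (P=1, Q=1, R=1, S=1): fault-free n0=1, n1=1, n2=0, n3=0, n4=1, n5=1, n6=0, n7=1 → Y1=1, Y2=1; observed Y1=1, Y2=1. Eliminates n7 inverted output.
Only n6 inverted output is consistent with every test.

n6 inverted output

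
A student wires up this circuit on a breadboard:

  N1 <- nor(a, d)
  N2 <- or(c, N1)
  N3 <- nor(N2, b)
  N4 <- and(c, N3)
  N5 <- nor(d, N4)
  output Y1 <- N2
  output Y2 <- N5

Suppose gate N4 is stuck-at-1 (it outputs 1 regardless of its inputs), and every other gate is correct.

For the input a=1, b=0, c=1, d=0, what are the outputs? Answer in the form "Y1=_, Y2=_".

Propagate with N4 forced: N1=0, N2=1, N3=0, N4=1 [stuck-at-1], N5=0.
So the outputs are Y1=1, Y2=0. (Without the fault they would be Y1=1, Y2=1.)

Y1=1, Y2=0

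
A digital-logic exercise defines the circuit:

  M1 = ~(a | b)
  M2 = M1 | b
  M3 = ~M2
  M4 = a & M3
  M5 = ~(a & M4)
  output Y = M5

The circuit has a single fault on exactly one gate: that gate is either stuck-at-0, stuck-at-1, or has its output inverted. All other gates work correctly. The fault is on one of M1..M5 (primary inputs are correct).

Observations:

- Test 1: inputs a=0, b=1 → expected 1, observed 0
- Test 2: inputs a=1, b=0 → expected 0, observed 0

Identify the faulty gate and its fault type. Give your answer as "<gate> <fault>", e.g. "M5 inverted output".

Fault-free values for test 1 (a=0, b=1): M1=0, M2=1, M3=0, M4=0, M5=1, giving Y=1. Observed 0.
Test 1: faults giving observed 0 are {M5 stuck-at-0, M5 inverted output}.
Test 2 (a=1, b=0): fault-free M1=0, M2=0, M3=1, M4=1, M5=0 → 0; observed 0. Eliminates M5 inverted output.
Only M5 stuck-at-0 is consistent with every test.

M5 stuck-at-0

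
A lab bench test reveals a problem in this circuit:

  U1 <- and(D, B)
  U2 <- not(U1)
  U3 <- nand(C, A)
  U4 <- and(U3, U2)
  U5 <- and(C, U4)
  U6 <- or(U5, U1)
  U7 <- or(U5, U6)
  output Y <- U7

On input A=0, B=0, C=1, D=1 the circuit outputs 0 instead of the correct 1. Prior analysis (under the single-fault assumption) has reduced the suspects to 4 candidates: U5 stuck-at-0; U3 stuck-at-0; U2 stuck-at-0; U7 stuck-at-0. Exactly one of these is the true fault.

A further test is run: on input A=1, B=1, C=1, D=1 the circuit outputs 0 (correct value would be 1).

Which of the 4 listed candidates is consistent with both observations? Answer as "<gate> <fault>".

U7 stuck-at-0

Evaluate each candidate on input A=1, B=1, C=1, D=1:
  U5 stuck-at-0: U1=1, U2=0, U3=0, U4=0, U5=0 [stuck-at-0], U6=1, U7=1 → 1 — eliminated
  U3 stuck-at-0: U1=1, U2=0, U3=0 [stuck-at-0], U4=0, U5=0, U6=1, U7=1 → 1 — eliminated
  U2 stuck-at-0: U1=1, U2=0 [stuck-at-0], U3=0, U4=0, U5=0, U6=1, U7=1 → 1 — eliminated
  U7 stuck-at-0: U1=1, U2=0, U3=0, U4=0, U5=0, U6=1, U7=0 [stuck-at-0] → 0 — matches
Only U7 stuck-at-0 reproduces the observed 0.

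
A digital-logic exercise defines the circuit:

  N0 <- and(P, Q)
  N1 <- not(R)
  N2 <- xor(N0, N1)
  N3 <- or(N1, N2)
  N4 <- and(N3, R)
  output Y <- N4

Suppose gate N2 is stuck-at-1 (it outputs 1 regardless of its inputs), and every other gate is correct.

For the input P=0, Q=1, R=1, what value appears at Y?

1

Propagate with N2 forced: N0=0, N1=0, N2=1 [stuck-at-1], N3=1, N4=1.
So Y = 1. (Without the fault it would be 0.)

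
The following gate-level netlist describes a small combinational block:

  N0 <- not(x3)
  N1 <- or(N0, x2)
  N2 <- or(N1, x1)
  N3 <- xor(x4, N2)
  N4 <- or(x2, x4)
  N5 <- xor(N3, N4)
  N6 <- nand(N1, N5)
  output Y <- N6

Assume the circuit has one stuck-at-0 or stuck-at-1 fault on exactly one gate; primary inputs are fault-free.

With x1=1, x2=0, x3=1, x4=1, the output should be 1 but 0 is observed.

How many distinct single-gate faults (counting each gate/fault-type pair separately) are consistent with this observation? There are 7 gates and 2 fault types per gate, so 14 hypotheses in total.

3

Fault-free: N0=0, N1=0, N2=1, N3=0, N4=1, N5=1, N6=1 → 1. Observed 0.
  N0 stuck-at-0: output 1 ✗
  N0 stuck-at-1: output 0 ✓
  N1 stuck-at-0: output 1 ✗
  N1 stuck-at-1: output 0 ✓
  N2 stuck-at-0: output 1 ✗
  N2 stuck-at-1: output 1 ✗
  N3 stuck-at-0: output 1 ✗
  N3 stuck-at-1: output 1 ✗
  N4 stuck-at-0: output 1 ✗
  N4 stuck-at-1: output 1 ✗
  N5 stuck-at-0: output 1 ✗
  N5 stuck-at-1: output 1 ✗
  N6 stuck-at-0: output 0 ✓
  N6 stuck-at-1: output 1 ✗
Consistent faults: {N0 stuck-at-1, N1 stuck-at-1, N6 stuck-at-0} — 3 in all.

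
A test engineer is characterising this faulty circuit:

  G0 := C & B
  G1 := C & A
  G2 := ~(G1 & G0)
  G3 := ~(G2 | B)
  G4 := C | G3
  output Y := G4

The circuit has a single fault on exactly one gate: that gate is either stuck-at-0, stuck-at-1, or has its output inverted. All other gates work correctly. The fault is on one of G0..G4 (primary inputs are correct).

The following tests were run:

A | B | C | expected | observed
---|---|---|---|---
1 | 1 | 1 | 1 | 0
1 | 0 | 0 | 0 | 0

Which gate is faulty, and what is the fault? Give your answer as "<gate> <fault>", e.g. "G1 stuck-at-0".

G4 stuck-at-0

Fault-free values for test 1 (A=1, B=1, C=1): G0=1, G1=1, G2=0, G3=0, G4=1, giving Y=1. Observed 0.
Test 1: faults giving observed 0 are {G4 stuck-at-0, G4 inverted output}.
Test 2 (A=1, B=0, C=0): fault-free G0=0, G1=0, G2=1, G3=0, G4=0 → 0; observed 0. Eliminates G4 inverted output.
Only G4 stuck-at-0 is consistent with every test.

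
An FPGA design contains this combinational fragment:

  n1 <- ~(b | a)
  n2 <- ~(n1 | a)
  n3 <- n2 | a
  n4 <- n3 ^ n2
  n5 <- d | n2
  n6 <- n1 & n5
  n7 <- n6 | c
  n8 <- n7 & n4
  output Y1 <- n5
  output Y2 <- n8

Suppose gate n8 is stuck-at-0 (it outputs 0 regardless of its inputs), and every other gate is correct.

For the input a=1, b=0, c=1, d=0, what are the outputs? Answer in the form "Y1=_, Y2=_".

Propagate with n8 forced: n1=0, n2=0, n3=1, n4=1, n5=0, n6=0, n7=1, n8=0 [stuck-at-0].
So the outputs are Y1=0, Y2=0. (Without the fault they would be Y1=0, Y2=1.)

Y1=0, Y2=0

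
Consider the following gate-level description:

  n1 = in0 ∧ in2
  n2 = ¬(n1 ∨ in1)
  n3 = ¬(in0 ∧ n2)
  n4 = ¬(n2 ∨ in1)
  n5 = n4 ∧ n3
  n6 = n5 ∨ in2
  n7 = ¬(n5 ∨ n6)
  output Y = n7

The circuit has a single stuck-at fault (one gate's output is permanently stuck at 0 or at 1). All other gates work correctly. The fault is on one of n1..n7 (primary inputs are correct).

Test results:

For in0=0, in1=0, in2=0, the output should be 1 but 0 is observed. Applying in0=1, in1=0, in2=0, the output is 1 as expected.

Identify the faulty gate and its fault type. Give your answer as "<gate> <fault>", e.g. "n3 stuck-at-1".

Fault-free values for test 1 (in0=0, in1=0, in2=0): n1=0, n2=1, n3=1, n4=0, n5=0, n6=0, n7=1, giving Y=1. Observed 0.
Test 1: faults giving observed 0 are {n1 stuck-at-1, n2 stuck-at-0, n4 stuck-at-1, n5 stuck-at-1, n6 stuck-at-1, n7 stuck-at-0}.
Test 2 (in0=1, in1=0, in2=0): fault-free n1=0, n2=1, n3=0, n4=0, n5=0, n6=0, n7=1 → 1; observed 1. Eliminates n1 stuck-at-1, n2 stuck-at-0, n5 stuck-at-1, n6 stuck-at-1, n7 stuck-at-0.
Only n4 stuck-at-1 is consistent with every test.

n4 stuck-at-1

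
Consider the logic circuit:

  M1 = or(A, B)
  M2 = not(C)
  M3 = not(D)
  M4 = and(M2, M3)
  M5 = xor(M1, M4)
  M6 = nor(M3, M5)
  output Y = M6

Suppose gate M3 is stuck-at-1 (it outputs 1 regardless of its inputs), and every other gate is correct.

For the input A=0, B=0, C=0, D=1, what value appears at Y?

Propagate with M3 forced: M1=0, M2=1, M3=1 [stuck-at-1], M4=1, M5=1, M6=0.
So Y = 0. (Without the fault it would be 1.)

0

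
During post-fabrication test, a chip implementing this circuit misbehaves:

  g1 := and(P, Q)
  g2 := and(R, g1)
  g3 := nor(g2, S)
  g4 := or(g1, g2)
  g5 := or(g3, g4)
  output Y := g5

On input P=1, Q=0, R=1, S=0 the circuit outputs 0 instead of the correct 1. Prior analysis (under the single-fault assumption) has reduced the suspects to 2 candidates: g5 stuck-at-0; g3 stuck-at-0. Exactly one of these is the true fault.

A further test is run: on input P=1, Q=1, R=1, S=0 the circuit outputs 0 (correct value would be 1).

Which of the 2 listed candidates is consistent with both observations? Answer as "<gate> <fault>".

g5 stuck-at-0

Evaluate each candidate on input P=1, Q=1, R=1, S=0:
  g5 stuck-at-0: g1=1, g2=1, g3=0, g4=1, g5=0 [stuck-at-0] → 0 — matches
  g3 stuck-at-0: g1=1, g2=1, g3=0 [stuck-at-0], g4=1, g5=1 → 1 — eliminated
Only g5 stuck-at-0 reproduces the observed 0.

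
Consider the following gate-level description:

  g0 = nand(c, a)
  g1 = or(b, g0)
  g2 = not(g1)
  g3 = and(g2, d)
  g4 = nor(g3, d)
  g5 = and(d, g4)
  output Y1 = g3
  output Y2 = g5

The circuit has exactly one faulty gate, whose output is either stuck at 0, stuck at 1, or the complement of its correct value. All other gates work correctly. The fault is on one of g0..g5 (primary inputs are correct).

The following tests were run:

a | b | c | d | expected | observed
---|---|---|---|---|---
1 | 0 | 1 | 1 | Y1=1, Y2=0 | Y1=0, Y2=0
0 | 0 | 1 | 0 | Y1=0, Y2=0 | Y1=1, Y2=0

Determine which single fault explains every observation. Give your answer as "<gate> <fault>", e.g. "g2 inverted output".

Fault-free values for test 1 (a=1, b=0, c=1, d=1): g0=0, g1=0, g2=1, g3=1, g4=0, g5=0, giving Y1=1, Y2=0. Observed Y1=0, Y2=0.
Test 1: faults giving observed Y1=0, Y2=0 are {g0 stuck-at-1, g0 inverted output, g1 stuck-at-1, g1 inverted output, g2 stuck-at-0, g2 inverted output, g3 stuck-at-0, g3 inverted output}.
Test 2 (a=0, b=0, c=1, d=0): fault-free g0=1, g1=1, g2=0, g3=0, g4=1, g5=0 → Y1=0, Y2=0; observed Y1=1, Y2=0. Eliminates g0 stuck-at-1, g0 inverted output, g1 stuck-at-1, g1 inverted output, g2 stuck-at-0, g2 inverted output, g3 stuck-at-0.
Only g3 inverted output is consistent with every test.

g3 inverted output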